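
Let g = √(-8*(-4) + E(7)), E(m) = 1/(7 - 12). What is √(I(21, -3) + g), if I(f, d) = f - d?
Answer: √(600 + 5*√795)/5 ≈ 5.4442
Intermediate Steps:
E(m) = -⅕ (E(m) = 1/(-5) = -⅕)
g = √795/5 (g = √(-8*(-4) - ⅕) = √(32 - ⅕) = √(159/5) = √795/5 ≈ 5.6391)
√(I(21, -3) + g) = √((21 - 1*(-3)) + √795/5) = √((21 + 3) + √795/5) = √(24 + √795/5)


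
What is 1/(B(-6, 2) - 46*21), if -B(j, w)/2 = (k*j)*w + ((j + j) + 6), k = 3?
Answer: -1/882 ≈ -0.0011338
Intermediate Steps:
B(j, w) = -12 - 4*j - 6*j*w (B(j, w) = -2*((3*j)*w + ((j + j) + 6)) = -2*(3*j*w + (2*j + 6)) = -2*(3*j*w + (6 + 2*j)) = -2*(6 + 2*j + 3*j*w) = -12 - 4*j - 6*j*w)
1/(B(-6, 2) - 46*21) = 1/((-12 - 4*(-6) - 6*(-6)*2) - 46*21) = 1/((-12 + 24 + 72) - 966) = 1/(84 - 966) = 1/(-882) = -1/882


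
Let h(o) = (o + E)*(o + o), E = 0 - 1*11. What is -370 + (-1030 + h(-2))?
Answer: -1348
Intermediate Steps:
E = -11 (E = 0 - 11 = -11)
h(o) = 2*o*(-11 + o) (h(o) = (o - 11)*(o + o) = (-11 + o)*(2*o) = 2*o*(-11 + o))
-370 + (-1030 + h(-2)) = -370 + (-1030 + 2*(-2)*(-11 - 2)) = -370 + (-1030 + 2*(-2)*(-13)) = -370 + (-1030 + 52) = -370 - 978 = -1348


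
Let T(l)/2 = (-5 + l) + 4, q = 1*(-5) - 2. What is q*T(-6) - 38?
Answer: 60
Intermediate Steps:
q = -7 (q = -5 - 2 = -7)
T(l) = -2 + 2*l (T(l) = 2*((-5 + l) + 4) = 2*(-1 + l) = -2 + 2*l)
q*T(-6) - 38 = -7*(-2 + 2*(-6)) - 38 = -7*(-2 - 12) - 38 = -7*(-14) - 38 = 98 - 38 = 60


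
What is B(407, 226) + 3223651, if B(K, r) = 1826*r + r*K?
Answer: 3728309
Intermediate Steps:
B(K, r) = 1826*r + K*r
B(407, 226) + 3223651 = 226*(1826 + 407) + 3223651 = 226*2233 + 3223651 = 504658 + 3223651 = 3728309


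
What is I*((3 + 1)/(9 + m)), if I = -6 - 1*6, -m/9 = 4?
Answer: 16/9 ≈ 1.7778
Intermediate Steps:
m = -36 (m = -9*4 = -36)
I = -12 (I = -6 - 6 = -12)
I*((3 + 1)/(9 + m)) = -12*(3 + 1)/(9 - 36) = -48/(-27) = -48*(-1)/27 = -12*(-4/27) = 16/9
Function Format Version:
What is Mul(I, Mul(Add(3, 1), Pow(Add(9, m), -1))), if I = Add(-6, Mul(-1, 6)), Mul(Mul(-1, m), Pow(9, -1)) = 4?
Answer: Rational(16, 9) ≈ 1.7778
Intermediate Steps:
m = -36 (m = Mul(-9, 4) = -36)
I = -12 (I = Add(-6, -6) = -12)
Mul(I, Mul(Add(3, 1), Pow(Add(9, m), -1))) = Mul(-12, Mul(Add(3, 1), Pow(Add(9, -36), -1))) = Mul(-12, Mul(4, Pow(-27, -1))) = Mul(-12, Mul(4, Rational(-1, 27))) = Mul(-12, Rational(-4, 27)) = Rational(16, 9)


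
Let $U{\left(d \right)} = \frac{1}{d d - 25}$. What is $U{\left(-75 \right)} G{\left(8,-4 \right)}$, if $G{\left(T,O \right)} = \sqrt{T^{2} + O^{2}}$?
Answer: $\frac{\sqrt{5}}{1400} \approx 0.0015972$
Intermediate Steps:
$G{\left(T,O \right)} = \sqrt{O^{2} + T^{2}}$
$U{\left(d \right)} = \frac{1}{-25 + d^{2}}$ ($U{\left(d \right)} = \frac{1}{d^{2} - 25} = \frac{1}{-25 + d^{2}}$)
$U{\left(-75 \right)} G{\left(8,-4 \right)} = \frac{\sqrt{\left(-4\right)^{2} + 8^{2}}}{-25 + \left(-75\right)^{2}} = \frac{\sqrt{16 + 64}}{-25 + 5625} = \frac{\sqrt{80}}{5600} = \frac{4 \sqrt{5}}{5600} = \frac{\sqrt{5}}{1400}$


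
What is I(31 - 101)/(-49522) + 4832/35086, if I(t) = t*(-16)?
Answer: 49998496/434382223 ≈ 0.11510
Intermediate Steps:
I(t) = -16*t
I(31 - 101)/(-49522) + 4832/35086 = -16*(31 - 101)/(-49522) + 4832/35086 = -16*(-70)*(-1/49522) + 4832*(1/35086) = 1120*(-1/49522) + 2416/17543 = -560/24761 + 2416/17543 = 49998496/434382223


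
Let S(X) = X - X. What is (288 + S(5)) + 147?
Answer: 435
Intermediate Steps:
S(X) = 0
(288 + S(5)) + 147 = (288 + 0) + 147 = 288 + 147 = 435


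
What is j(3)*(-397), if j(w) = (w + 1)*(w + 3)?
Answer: -9528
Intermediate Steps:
j(w) = (1 + w)*(3 + w)
j(3)*(-397) = (3 + 3² + 4*3)*(-397) = (3 + 9 + 12)*(-397) = 24*(-397) = -9528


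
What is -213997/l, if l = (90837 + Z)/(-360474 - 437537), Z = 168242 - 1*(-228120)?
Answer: 170771959967/487199 ≈ 3.5052e+5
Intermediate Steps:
Z = 396362 (Z = 168242 + 228120 = 396362)
l = -487199/798011 (l = (90837 + 396362)/(-360474 - 437537) = 487199/(-798011) = 487199*(-1/798011) = -487199/798011 ≈ -0.61052)
-213997/l = -213997/(-487199/798011) = -213997*(-798011/487199) = 170771959967/487199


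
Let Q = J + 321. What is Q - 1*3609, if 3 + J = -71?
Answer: -3362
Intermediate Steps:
J = -74 (J = -3 - 71 = -74)
Q = 247 (Q = -74 + 321 = 247)
Q - 1*3609 = 247 - 1*3609 = 247 - 3609 = -3362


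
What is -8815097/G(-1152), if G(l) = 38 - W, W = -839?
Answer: -8815097/877 ≈ -10051.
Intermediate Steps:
G(l) = 877 (G(l) = 38 - 1*(-839) = 38 + 839 = 877)
-8815097/G(-1152) = -8815097/877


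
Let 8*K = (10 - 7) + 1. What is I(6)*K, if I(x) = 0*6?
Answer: 0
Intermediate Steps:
I(x) = 0
K = ½ (K = ((10 - 7) + 1)/8 = (3 + 1)/8 = (⅛)*4 = ½ ≈ 0.50000)
I(6)*K = 0*(½) = 0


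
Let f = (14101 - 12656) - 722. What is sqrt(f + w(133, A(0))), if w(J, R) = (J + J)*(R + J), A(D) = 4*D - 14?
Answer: sqrt(32377) ≈ 179.94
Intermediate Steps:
A(D) = -14 + 4*D
f = 723 (f = 1445 - 722 = 723)
w(J, R) = 2*J*(J + R) (w(J, R) = (2*J)*(J + R) = 2*J*(J + R))
sqrt(f + w(133, A(0))) = sqrt(723 + 2*133*(133 + (-14 + 4*0))) = sqrt(723 + 2*133*(133 + (-14 + 0))) = sqrt(723 + 2*133*(133 - 14)) = sqrt(723 + 2*133*119) = sqrt(723 + 31654) = sqrt(32377)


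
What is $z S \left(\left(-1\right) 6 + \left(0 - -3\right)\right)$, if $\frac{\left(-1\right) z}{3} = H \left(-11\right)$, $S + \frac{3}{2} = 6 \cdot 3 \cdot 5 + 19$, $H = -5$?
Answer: $\frac{106425}{2} \approx 53213.0$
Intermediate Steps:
$S = \frac{215}{2}$ ($S = - \frac{3}{2} + \left(6 \cdot 3 \cdot 5 + 19\right) = - \frac{3}{2} + \left(18 \cdot 5 + 19\right) = - \frac{3}{2} + \left(90 + 19\right) = - \frac{3}{2} + 109 = \frac{215}{2} \approx 107.5$)
$z = -165$ ($z = - 3 \left(\left(-5\right) \left(-11\right)\right) = \left(-3\right) 55 = -165$)
$z S \left(\left(-1\right) 6 + \left(0 - -3\right)\right) = \left(-165\right) \frac{215}{2} \left(\left(-1\right) 6 + \left(0 - -3\right)\right) = - \frac{35475 \left(-6 + \left(0 + 3\right)\right)}{2} = - \frac{35475 \left(-6 + 3\right)}{2} = \left(- \frac{35475}{2}\right) \left(-3\right) = \frac{106425}{2}$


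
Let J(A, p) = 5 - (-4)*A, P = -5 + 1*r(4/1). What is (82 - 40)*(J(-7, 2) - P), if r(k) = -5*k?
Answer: 84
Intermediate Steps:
P = -25 (P = -5 + 1*(-20/1) = -5 + 1*(-20) = -5 - 20 = -25)
J(A, p) = 5 + 4*A
(82 - 40)*(J(-7, 2) - P) = (82 - 40)*((5 + 4*(-7)) - 1*(-25)) = 42*((5 - 28) + 25) = 42*(-23 + 25) = 42*2 = 84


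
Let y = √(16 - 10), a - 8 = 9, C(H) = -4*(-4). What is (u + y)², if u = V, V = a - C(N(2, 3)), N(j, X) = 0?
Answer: (1 + √6)² ≈ 11.899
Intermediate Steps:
C(H) = 16
a = 17 (a = 8 + 9 = 17)
y = √6 ≈ 2.4495
V = 1 (V = 17 - 1*16 = 17 - 16 = 1)
u = 1
(u + y)² = (1 + √6)²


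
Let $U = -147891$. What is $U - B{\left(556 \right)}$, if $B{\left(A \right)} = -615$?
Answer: $-147276$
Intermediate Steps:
$U - B{\left(556 \right)} = -147891 - -615 = -147891 + 615 = -147276$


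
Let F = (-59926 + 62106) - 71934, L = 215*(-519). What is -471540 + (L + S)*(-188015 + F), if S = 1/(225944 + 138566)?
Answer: 10484285334027981/364510 ≈ 2.8763e+10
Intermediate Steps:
S = 1/364510 ≈ 2.7434e-6
L = -111585
F = -69754 (F = 2180 - 71934 = -69754)
-471540 + (L + S)*(-188015 + F) = -471540 + (-111585 + 1/364510)*(-188015 - 69754) = -471540 - 40673848349/364510*(-257769) = -471540 + 10484457215073381/364510 = 10484285334027981/364510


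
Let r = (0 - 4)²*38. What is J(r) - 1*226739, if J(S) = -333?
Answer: -227072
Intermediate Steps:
r = 608 (r = (-4)²*38 = 16*38 = 608)
J(r) - 1*226739 = -333 - 1*226739 = -333 - 226739 = -227072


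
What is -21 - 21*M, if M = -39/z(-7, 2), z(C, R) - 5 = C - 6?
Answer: -987/8 ≈ -123.38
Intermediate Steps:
z(C, R) = -1 + C (z(C, R) = 5 + (C - 6) = 5 + (-6 + C) = -1 + C)
M = 39/8 (M = -39/(-1 - 7) = -39/(-8) = -39*(-1/8) = 39/8 ≈ 4.8750)
-21 - 21*M = -21 - 21*39/8 = -21 - 819/8 = -987/8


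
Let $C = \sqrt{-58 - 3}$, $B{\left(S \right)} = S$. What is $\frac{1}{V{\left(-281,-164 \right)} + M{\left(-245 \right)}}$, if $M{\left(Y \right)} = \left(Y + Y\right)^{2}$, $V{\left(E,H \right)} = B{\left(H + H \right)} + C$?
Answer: $\frac{239772}{57490612045} - \frac{i \sqrt{61}}{57490612045} \approx 4.1706 \cdot 10^{-6} - 1.3585 \cdot 10^{-10} i$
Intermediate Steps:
$C = i \sqrt{61}$ ($C = \sqrt{-61} = i \sqrt{61} \approx 7.8102 i$)
$V{\left(E,H \right)} = 2 H + i \sqrt{61}$ ($V{\left(E,H \right)} = \left(H + H\right) + i \sqrt{61} = 2 H + i \sqrt{61}$)
$M{\left(Y \right)} = 4 Y^{2}$ ($M{\left(Y \right)} = \left(2 Y\right)^{2} = 4 Y^{2}$)
$\frac{1}{V{\left(-281,-164 \right)} + M{\left(-245 \right)}} = \frac{1}{\left(2 \left(-164\right) + i \sqrt{61}\right) + 4 \left(-245\right)^{2}} = \frac{1}{\left(-328 + i \sqrt{61}\right) + 4 \cdot 60025} = \frac{1}{\left(-328 + i \sqrt{61}\right) + 240100} = \frac{1}{239772 + i \sqrt{61}}$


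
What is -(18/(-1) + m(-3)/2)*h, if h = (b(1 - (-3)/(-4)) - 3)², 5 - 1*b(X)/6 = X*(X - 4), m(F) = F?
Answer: 2656719/128 ≈ 20756.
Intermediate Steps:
b(X) = 30 - 6*X*(-4 + X) (b(X) = 30 - 6*X*(X - 4) = 30 - 6*X*(-4 + X))
h = 68121/64 (h = ((30 - 6*(1 - (-3)/(-4))² + 24*(1 - (-3)/(-4))) - 3)² = ((30 - 6*(1 - (-3)*(-1)/4)² + 24*(1 - (-3)*(-1)/4)) - 3)² = ((30 - 6*(1 - 1*¾)² + 24*(1 - 1*¾)) - 3)² = ((30 - 6*(1 - ¾)² + 24*(1 - ¾)) - 3)² = ((30 - 6*(¼)² + 24*(¼)) - 3)² = ((30 - 6*1/16 + 6) - 3)² = ((30 - 3/8 + 6) - 3)² = (285/8 - 3)² = (261/8)² = 68121/64 ≈ 1064.4)
-(18/(-1) + m(-3)/2)*h = -(18/(-1) - 3/2)*68121/64 = -(18*(-1) - 3*½)*68121/64 = -(-18 - 3/2)*68121/64 = -(-39)*68121/(2*64) = -1*(-2656719/128) = 2656719/128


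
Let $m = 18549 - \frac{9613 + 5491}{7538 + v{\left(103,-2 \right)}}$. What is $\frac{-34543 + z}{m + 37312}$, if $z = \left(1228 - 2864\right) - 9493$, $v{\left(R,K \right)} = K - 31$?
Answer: $- \frac{114256120}{139740567} \approx -0.81763$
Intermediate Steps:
$v{\left(R,K \right)} = -31 + K$
$z = -11129$ ($z = -1636 - 9493 = -11129$)
$m = \frac{139195141}{7505}$ ($m = 18549 - \frac{9613 + 5491}{7538 - 33} = 18549 - \frac{15104}{7538 - 33} = 18549 - \frac{15104}{7505} = \frac{139195141}{7505} \approx 18547.0$)
$\frac{-34543 + z}{m + 37312} = \frac{-34543 - 11129}{\frac{139195141}{7505} + 37312} = - \frac{45672}{\frac{419221701}{7505}} = \left(-45672\right) \frac{7505}{419221701} = - \frac{114256120}{139740567}$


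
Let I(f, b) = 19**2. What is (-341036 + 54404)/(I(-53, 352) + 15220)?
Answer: -286632/15581 ≈ -18.396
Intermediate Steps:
I(f, b) = 361
(-341036 + 54404)/(I(-53, 352) + 15220) = (-341036 + 54404)/(361 + 15220) = -286632/15581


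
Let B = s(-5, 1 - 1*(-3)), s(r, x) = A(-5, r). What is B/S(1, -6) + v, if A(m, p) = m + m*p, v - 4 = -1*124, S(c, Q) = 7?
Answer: -820/7 ≈ -117.14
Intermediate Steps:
v = -120 (v = 4 - 1*124 = 4 - 124 = -120)
s(r, x) = -5 - 5*r (s(r, x) = -5*(1 + r) = -5 - 5*r)
B = 20 (B = -5 - 5*(-5) = -5 + 25 = 20)
B/S(1, -6) + v = 20/7 - 120 = -820/7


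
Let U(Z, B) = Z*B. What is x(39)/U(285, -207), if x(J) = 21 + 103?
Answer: -124/58995 ≈ -0.0021019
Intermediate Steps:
x(J) = 124
U(Z, B) = B*Z
x(39)/U(285, -207) = 124/((-207*285)) = 124/(-58995) = 124*(-1/58995) = -124/58995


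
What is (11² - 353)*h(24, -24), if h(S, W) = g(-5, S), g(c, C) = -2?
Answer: 464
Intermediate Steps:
h(S, W) = -2
(11² - 353)*h(24, -24) = (11² - 353)*(-2) = (121 - 353)*(-2) = -232*(-2) = 464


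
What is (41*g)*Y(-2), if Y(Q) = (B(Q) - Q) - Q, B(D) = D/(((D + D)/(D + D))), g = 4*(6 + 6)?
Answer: 3936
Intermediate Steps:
g = 48 (g = 4*12 = 48)
B(D) = D (B(D) = D/(((2*D)/((2*D)))) = D/(((2*D)*(1/(2*D)))) = D/1 = D*1 = D)
Y(Q) = -Q (Y(Q) = (Q - Q) - Q = 0 - Q = -Q)
(41*g)*Y(-2) = (41*48)*(-1*(-2)) = 1968*2 = 3936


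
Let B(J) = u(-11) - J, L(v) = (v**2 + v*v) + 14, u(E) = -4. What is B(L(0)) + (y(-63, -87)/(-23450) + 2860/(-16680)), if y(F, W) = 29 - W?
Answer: -177740747/9778650 ≈ -18.176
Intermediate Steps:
L(v) = 14 + 2*v**2 (L(v) = (v**2 + v**2) + 14 = 2*v**2 + 14 = 14 + 2*v**2)
B(J) = -4 - J
B(L(0)) + (y(-63, -87)/(-23450) + 2860/(-16680)) = (-4 - (14 + 2*0**2)) + ((29 - 1*(-87))/(-23450) + 2860/(-16680)) = (-4 - (14 + 2*0)) + ((29 + 87)*(-1/23450) + 2860*(-1/16680)) = (-4 - (14 + 0)) + (116*(-1/23450) - 143/834) = (-4 - 1*14) + (-58/11725 - 143/834) = (-4 - 14) - 1725047/9778650 = -18 - 1725047/9778650 = -177740747/9778650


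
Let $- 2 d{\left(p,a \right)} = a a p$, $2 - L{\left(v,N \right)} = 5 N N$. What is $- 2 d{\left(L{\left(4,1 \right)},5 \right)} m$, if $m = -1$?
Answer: $75$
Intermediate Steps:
$L{\left(v,N \right)} = 2 - 5 N^{2}$ ($L{\left(v,N \right)} = 2 - 5 N N = 2 - 5 N^{2}$)
$d{\left(p,a \right)} = - \frac{p a^{2}}{2}$ ($d{\left(p,a \right)} = - \frac{a a p}{2} = - \frac{a^{2} p}{2} = - \frac{p a^{2}}{2}$)
$- 2 d{\left(L{\left(4,1 \right)},5 \right)} m = - 2 \left(- \frac{\left(2 - 5 \cdot 1^{2}\right) 5^{2}}{2}\right) \left(-1\right) = - 2 \left(\left(- \frac{1}{2}\right) \left(2 - 5\right) 25\right) \left(-1\right) = - 2 \left(\left(- \frac{1}{2}\right) \left(-3\right) 25\right) \left(-1\right) = \left(-2\right) \frac{75}{2} \left(-1\right) = \left(-75\right) \left(-1\right) = 75$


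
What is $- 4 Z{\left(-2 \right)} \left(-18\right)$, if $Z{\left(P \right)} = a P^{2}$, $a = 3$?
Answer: $864$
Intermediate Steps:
$Z{\left(P \right)} = 3 P^{2}$
$- 4 Z{\left(-2 \right)} \left(-18\right) = - 4 \cdot 3 \left(-2\right)^{2} \left(-18\right) = - 4 \cdot 3 \cdot 4 \left(-18\right) = \left(-4\right) 12 \left(-18\right) = \left(-48\right) \left(-18\right) = 864$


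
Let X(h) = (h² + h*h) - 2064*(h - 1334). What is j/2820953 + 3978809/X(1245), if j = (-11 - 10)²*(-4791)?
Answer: 4286032840051/9263293129938 ≈ 0.46269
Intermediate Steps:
X(h) = 2753376 - 2064*h + 2*h² (X(h) = (h² + h²) - 2064*(-1334 + h) = 2*h² + (2753376 - 2064*h) = 2753376 - 2064*h + 2*h²)
j = -2112831 (j = (-21)²*(-4791) = 441*(-4791) = -2112831)
j/2820953 + 3978809/X(1245) = -2112831/2820953 + 3978809/(2753376 - 2064*1245 + 2*1245²) = -2112831*1/2820953 + 3978809/(2753376 - 2569680 + 2*1550025) = -2112831/2820953 + 3978809/(2753376 - 2569680 + 3100050) = -2112831/2820953 + 3978809/3283746 = 4286032840051/9263293129938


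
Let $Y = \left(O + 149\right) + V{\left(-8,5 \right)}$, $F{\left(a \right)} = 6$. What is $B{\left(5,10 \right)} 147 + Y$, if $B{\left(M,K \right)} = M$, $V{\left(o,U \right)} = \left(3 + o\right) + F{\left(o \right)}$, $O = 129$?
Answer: $1014$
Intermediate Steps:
$V{\left(o,U \right)} = 9 + o$ ($V{\left(o,U \right)} = \left(3 + o\right) + 6 = 9 + o$)
$Y = 279$ ($Y = \left(129 + 149\right) + \left(9 - 8\right) = 278 + 1 = 279$)
$B{\left(5,10 \right)} 147 + Y = 5 \cdot 147 + 279 = 735 + 279 = 1014$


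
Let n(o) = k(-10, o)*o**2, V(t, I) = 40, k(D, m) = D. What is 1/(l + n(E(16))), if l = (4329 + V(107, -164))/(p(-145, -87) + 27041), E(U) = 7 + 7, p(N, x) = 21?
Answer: -27062/53037151 ≈ -0.00051025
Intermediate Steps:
E(U) = 14
n(o) = -10*o**2
l = 4369/27062 (l = (4329 + 40)/(21 + 27041) = 4369/27062 ≈ 0.16144)
1/(l + n(E(16))) = 1/(4369/27062 - 10*14**2) = 1/(4369/27062 - 10*196) = 1/(4369/27062 - 1960) = 1/(-53037151/27062) = -27062/53037151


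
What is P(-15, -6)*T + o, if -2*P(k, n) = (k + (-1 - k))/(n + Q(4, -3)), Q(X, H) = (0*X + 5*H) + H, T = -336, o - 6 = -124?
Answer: -111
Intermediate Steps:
o = -118 (o = 6 - 124 = -118)
Q(X, H) = 6*H (Q(X, H) = (0 + 5*H) + H = 5*H + H = 6*H)
P(k, n) = 1/(2*(-18 + n)) (P(k, n) = -(k + (-1 - k))/(2*(n + 6*(-3))) = -(-1)/(2*(n - 18)) = -(-1)/(2*(-18 + n)) = 1/(2*(-18 + n)))
P(-15, -6)*T + o = (1/(2*(-18 - 6)))*(-336) - 118 = ((½)/(-24))*(-336) - 118 = ((½)*(-1/24))*(-336) - 118 = -1/48*(-336) - 118 = 7 - 118 = -111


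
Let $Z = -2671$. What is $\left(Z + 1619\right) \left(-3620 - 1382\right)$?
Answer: $5262104$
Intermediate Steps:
$\left(Z + 1619\right) \left(-3620 - 1382\right) = \left(-2671 + 1619\right) \left(-3620 - 1382\right) = \left(-1052\right) \left(-5002\right) = 5262104$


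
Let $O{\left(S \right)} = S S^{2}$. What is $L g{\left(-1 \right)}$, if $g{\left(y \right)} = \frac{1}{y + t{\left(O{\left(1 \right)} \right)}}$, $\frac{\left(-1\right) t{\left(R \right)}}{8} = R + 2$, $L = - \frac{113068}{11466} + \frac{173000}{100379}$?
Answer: $\frac{4683017386}{14386820175} \approx 0.32551$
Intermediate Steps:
$O{\left(S \right)} = S^{3}$
$L = - \frac{4683017386}{575472807}$ ($L = \left(-113068\right) \frac{1}{11466} + 173000 \cdot \frac{1}{100379} = - \frac{56534}{5733} + \frac{173000}{100379} = - \frac{4683017386}{575472807} \approx -8.1377$)
$t{\left(R \right)} = -16 - 8 R$ ($t{\left(R \right)} = - 8 \left(R + 2\right) = - 8 \left(2 + R\right) = -16 - 8 R$)
$g{\left(y \right)} = \frac{1}{-24 + y}$ ($g{\left(y \right)} = \frac{1}{y - \left(16 + 8 \cdot 1^{3}\right)} = \frac{1}{y - 24} = \frac{1}{-24 + y}$)
$L g{\left(-1 \right)} = - \frac{4683017386}{575472807 \left(-24 - 1\right)} = - \frac{4683017386}{575472807 \left(-25\right)} = \left(- \frac{4683017386}{575472807}\right) \left(- \frac{1}{25}\right) = \frac{4683017386}{14386820175}$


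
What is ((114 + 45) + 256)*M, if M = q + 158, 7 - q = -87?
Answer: 104580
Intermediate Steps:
q = 94 (q = 7 - 1*(-87) = 7 + 87 = 94)
M = 252 (M = 94 + 158 = 252)
((114 + 45) + 256)*M = ((114 + 45) + 256)*252 = (159 + 256)*252 = 415*252 = 104580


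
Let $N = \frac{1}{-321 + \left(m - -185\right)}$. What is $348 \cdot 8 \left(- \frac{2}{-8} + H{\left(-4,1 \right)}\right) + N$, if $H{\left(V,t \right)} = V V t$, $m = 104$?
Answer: $\frac{1447679}{32} \approx 45240.0$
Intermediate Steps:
$H{\left(V,t \right)} = t V^{2}$ ($H{\left(V,t \right)} = V^{2} t = t V^{2}$)
$N = - \frac{1}{32}$ ($N = \frac{1}{-321 + \left(104 - -185\right)} = \frac{1}{-321 + \left(104 + 185\right)} = \frac{1}{-321 + 289} = \frac{1}{-32} = - \frac{1}{32} \approx -0.03125$)
$348 \cdot 8 \left(- \frac{2}{-8} + H{\left(-4,1 \right)}\right) + N = 348 \cdot 8 \left(- \frac{2}{-8} + 1 \left(-4\right)^{2}\right) - \frac{1}{32} = 348 \cdot 8 \left(\left(-2\right) \left(- \frac{1}{8}\right) + 1 \cdot 16\right) - \frac{1}{32} = 348 \cdot 8 \left(\frac{1}{4} + 16\right) - \frac{1}{32} = 348 \cdot 8 \cdot \frac{65}{4} - \frac{1}{32} = 348 \cdot 130 - \frac{1}{32} = 45240 - \frac{1}{32} = \frac{1447679}{32}$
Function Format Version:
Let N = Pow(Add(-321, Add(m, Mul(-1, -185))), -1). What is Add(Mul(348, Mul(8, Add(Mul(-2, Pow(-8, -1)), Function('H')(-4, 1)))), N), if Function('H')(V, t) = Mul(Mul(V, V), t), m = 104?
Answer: Rational(1447679, 32) ≈ 45240.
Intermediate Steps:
Function('H')(V, t) = Mul(t, Pow(V, 2)) (Function('H')(V, t) = Mul(Pow(V, 2), t) = Mul(t, Pow(V, 2)))
N = Rational(-1, 32) (N = Pow(Add(-321, Add(104, Mul(-1, -185))), -1) = Pow(Add(-321, Add(104, 185)), -1) = Pow(Add(-321, 289), -1) = Pow(-32, -1) = Rational(-1, 32) ≈ -0.031250)
Add(Mul(348, Mul(8, Add(Mul(-2, Pow(-8, -1)), Function('H')(-4, 1)))), N) = Add(Mul(348, Mul(8, Add(Mul(-2, Pow(-8, -1)), Mul(1, Pow(-4, 2))))), Rational(-1, 32)) = Add(Mul(348, Mul(8, Add(Mul(-2, Rational(-1, 8)), Mul(1, 16)))), Rational(-1, 32)) = Add(Mul(348, Mul(8, Add(Rational(1, 4), 16))), Rational(-1, 32)) = Add(Mul(348, Mul(8, Rational(65, 4))), Rational(-1, 32)) = Add(Mul(348, 130), Rational(-1, 32)) = Add(45240, Rational(-1, 32)) = Rational(1447679, 32)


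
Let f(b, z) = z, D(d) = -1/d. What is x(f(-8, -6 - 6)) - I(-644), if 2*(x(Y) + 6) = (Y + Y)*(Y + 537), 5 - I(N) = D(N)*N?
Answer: -6312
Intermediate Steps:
I(N) = 6 (I(N) = 5 - (-1/N)*N = 5 - 1*(-1) = 5 + 1 = 6)
x(Y) = -6 + Y*(537 + Y) (x(Y) = -6 + ((Y + Y)*(Y + 537))/2 = -6 + ((2*Y)*(537 + Y))/2 = -6 + (2*Y*(537 + Y))/2 = -6 + Y*(537 + Y))
x(f(-8, -6 - 6)) - I(-644) = (-6 + (-6 - 6)² + 537*(-6 - 6)) - 1*6 = (-6 + (-12)² + 537*(-12)) - 6 = (-6 + 144 - 6444) - 6 = -6306 - 6 = -6312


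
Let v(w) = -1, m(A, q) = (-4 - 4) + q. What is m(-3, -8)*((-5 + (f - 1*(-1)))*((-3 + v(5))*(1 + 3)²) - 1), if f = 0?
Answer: -4080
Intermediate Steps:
m(A, q) = -8 + q
m(-3, -8)*((-5 + (f - 1*(-1)))*((-3 + v(5))*(1 + 3)²) - 1) = (-8 - 8)*((-5 + (0 - 1*(-1)))*((-3 - 1)*(1 + 3)²) - 1) = -16*((-5 + (0 + 1))*(-4*4²) - 1) = -16*((-5 + 1)*(-4*16) - 1) = -16*(-4*(-64) - 1) = -16*(256 - 1) = -16*255 = -4080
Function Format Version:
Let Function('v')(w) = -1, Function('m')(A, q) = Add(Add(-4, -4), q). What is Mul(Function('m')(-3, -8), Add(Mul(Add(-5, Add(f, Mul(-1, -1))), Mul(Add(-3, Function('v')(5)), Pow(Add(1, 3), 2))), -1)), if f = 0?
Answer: -4080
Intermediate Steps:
Function('m')(A, q) = Add(-8, q)
Mul(Function('m')(-3, -8), Add(Mul(Add(-5, Add(f, Mul(-1, -1))), Mul(Add(-3, Function('v')(5)), Pow(Add(1, 3), 2))), -1)) = Mul(Add(-8, -8), Add(Mul(Add(-5, Add(0, Mul(-1, -1))), Mul(Add(-3, -1), Pow(Add(1, 3), 2))), -1)) = Mul(-16, Add(Mul(Add(-5, Add(0, 1)), Mul(-4, Pow(4, 2))), -1)) = Mul(-16, Add(Mul(Add(-5, 1), Mul(-4, 16)), -1)) = Mul(-16, Add(Mul(-4, -64), -1)) = Mul(-16, Add(256, -1)) = Mul(-16, 255) = -4080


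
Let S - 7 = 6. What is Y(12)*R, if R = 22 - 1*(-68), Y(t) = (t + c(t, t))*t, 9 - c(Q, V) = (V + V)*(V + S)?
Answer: -625320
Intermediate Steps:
S = 13 (S = 7 + 6 = 13)
c(Q, V) = 9 - 2*V*(13 + V) (c(Q, V) = 9 - (V + V)*(V + 13) = 9 - 2*V*(13 + V))
Y(t) = t*(9 - 25*t - 2*t²) (Y(t) = (t + (9 - 26*t - 2*t²))*t = (9 - 25*t - 2*t²)*t = t*(9 - 25*t - 2*t²))
R = 90 (R = 22 + 68 = 90)
Y(12)*R = (12*(9 - 25*12 - 2*12²))*90 = (12*(9 - 300 - 2*144))*90 = (12*(9 - 300 - 288))*90 = (12*(-579))*90 = -6948*90 = -625320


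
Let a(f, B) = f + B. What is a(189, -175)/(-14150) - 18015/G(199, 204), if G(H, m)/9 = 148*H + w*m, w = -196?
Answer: 42264203/223541700 ≈ 0.18907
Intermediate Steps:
G(H, m) = -1764*m + 1332*H (G(H, m) = 9*(148*H - 196*m) = 9*(-196*m + 148*H) = -1764*m + 1332*H)
a(f, B) = B + f
a(189, -175)/(-14150) - 18015/G(199, 204) = (-175 + 189)/(-14150) - 18015/(-1764*204 + 1332*199) = 14*(-1/14150) - 18015/(-359856 + 265068) = -7/7075 - 18015/(-94788) = -7/7075 - 18015*(-1/94788) = -7/7075 + 6005/31596 = 42264203/223541700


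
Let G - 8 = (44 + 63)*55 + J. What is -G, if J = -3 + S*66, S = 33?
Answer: -8068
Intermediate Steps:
J = 2175 (J = -3 + 33*66 = -3 + 2178 = 2175)
G = 8068 (G = 8 + ((44 + 63)*55 + 2175) = 8 + (107*55 + 2175) = 8 + (5885 + 2175) = 8 + 8060 = 8068)
-G = -1*8068 = -8068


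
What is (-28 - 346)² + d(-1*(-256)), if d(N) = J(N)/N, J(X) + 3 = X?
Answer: 35808509/256 ≈ 1.3988e+5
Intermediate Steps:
J(X) = -3 + X
d(N) = (-3 + N)/N
(-28 - 346)² + d(-1*(-256)) = (-28 - 346)² + (-3 - 1*(-256))/((-1*(-256))) = (-374)² + (-3 + 256)/256 = 139876 + (1/256)*253 = 139876 + 253/256 = 35808509/256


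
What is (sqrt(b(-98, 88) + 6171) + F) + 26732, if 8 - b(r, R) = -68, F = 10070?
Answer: 36802 + sqrt(6247) ≈ 36881.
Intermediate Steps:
b(r, R) = 76 (b(r, R) = 8 - 1*(-68) = 8 + 68 = 76)
(sqrt(b(-98, 88) + 6171) + F) + 26732 = (sqrt(76 + 6171) + 10070) + 26732 = (sqrt(6247) + 10070) + 26732 = (10070 + sqrt(6247)) + 26732 = 36802 + sqrt(6247)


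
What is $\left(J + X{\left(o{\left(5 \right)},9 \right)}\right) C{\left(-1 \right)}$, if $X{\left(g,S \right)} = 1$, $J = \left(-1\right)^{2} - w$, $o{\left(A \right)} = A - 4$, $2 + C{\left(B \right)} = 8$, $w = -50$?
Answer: $312$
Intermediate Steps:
$C{\left(B \right)} = 6$ ($C{\left(B \right)} = -2 + 8 = 6$)
$o{\left(A \right)} = -4 + A$
$J = 51$ ($J = \left(-1\right)^{2} - -50 = 1 + 50 = 51$)
$\left(J + X{\left(o{\left(5 \right)},9 \right)}\right) C{\left(-1 \right)} = \left(51 + 1\right) 6 = 52 \cdot 6 = 312$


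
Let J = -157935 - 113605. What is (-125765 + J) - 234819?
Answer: -632124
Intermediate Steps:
J = -271540
(-125765 + J) - 234819 = (-125765 - 271540) - 234819 = -397305 - 234819 = -632124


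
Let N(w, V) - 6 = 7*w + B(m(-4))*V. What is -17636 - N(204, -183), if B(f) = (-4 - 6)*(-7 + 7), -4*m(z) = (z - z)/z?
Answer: -19070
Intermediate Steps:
m(z) = 0 (m(z) = -(z - z)/(4*z) = -0/z = -1/4*0 = 0)
B(f) = 0 (B(f) = -10*0 = 0)
N(w, V) = 6 + 7*w (N(w, V) = 6 + (7*w + 0*V) = 6 + (7*w + 0) = 6 + 7*w)
-17636 - N(204, -183) = -17636 - (6 + 7*204) = -17636 - (6 + 1428) = -17636 - 1*1434 = -17636 - 1434 = -19070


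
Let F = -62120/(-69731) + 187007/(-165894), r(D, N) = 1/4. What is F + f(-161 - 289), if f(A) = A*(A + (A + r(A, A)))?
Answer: 54461830795783/134511099 ≈ 4.0489e+5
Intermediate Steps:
r(D, N) = 1/4
F = -63601159/269022198 (F = -62120*(-1/69731) + 187007*(-1/165894) = 62120/69731 - 4349/3858 = -63601159/269022198 ≈ -0.23642)
f(A) = A*(1/4 + 2*A) (f(A) = A*(A + (A + 1/4)) = A*(A + (1/4 + A)) = A*(1/4 + 2*A))
F + f(-161 - 289) = -63601159/269022198 + (-161 - 289)*(1 + 8*(-161 - 289))/4 = -63601159/269022198 + (1/4)*(-450)*(1 + 8*(-450)) = -63601159/269022198 + (1/4)*(-450)*(1 - 3600) = -63601159/269022198 + (1/4)*(-450)*(-3599) = -63601159/269022198 + 809775/2 = 54461830795783/134511099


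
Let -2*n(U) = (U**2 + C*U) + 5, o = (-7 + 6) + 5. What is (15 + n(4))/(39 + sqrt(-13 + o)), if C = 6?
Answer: -13/68 + I/68 ≈ -0.19118 + 0.014706*I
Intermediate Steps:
o = 4 (o = -1 + 5 = 4)
n(U) = -5/2 - 3*U - U**2/2 (n(U) = -((U**2 + 6*U) + 5)/2 = -(5 + U**2 + 6*U)/2 = -5/2 - 3*U - U**2/2)
(15 + n(4))/(39 + sqrt(-13 + o)) = (15 + (-5/2 - 3*4 - 1/2*4**2))/(39 + sqrt(-13 + 4)) = (15 + (-5/2 - 12 - 1/2*16))/(39 + sqrt(-9)) = (15 + (-5/2 - 12 - 8))/(39 + 3*I) = ((39 - 3*I)/1530)*(15 - 45/2) = ((39 - 3*I)/1530)*(-15/2) = -(39 - 3*I)/204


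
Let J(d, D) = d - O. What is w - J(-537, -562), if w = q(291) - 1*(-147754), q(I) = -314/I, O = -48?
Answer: 43138399/291 ≈ 1.4824e+5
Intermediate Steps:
w = 42996100/291 (w = -314/291 - 1*(-147754) = -314*1/291 + 147754 = -314/291 + 147754 = 42996100/291 ≈ 1.4775e+5)
J(d, D) = 48 + d (J(d, D) = d - 1*(-48) = d + 48 = 48 + d)
w - J(-537, -562) = 42996100/291 - (48 - 537) = 42996100/291 - 1*(-489) = 42996100/291 + 489 = 43138399/291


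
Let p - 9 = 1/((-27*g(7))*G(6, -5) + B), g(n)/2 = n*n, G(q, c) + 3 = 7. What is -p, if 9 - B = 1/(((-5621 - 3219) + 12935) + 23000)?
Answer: -2578739539/286529626 ≈ -8.9999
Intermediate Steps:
G(q, c) = 4 (G(q, c) = -3 + 7 = 4)
g(n) = 2*n**2 (g(n) = 2*(n*n) = 2*n**2)
B = 243854/27095 (B = 9 - 1/(((-5621 - 3219) + 12935) + 23000) = 9 - 1/((-8840 + 12935) + 23000) = 9 - 1/(4095 + 23000) = 9 - 1/27095 = 243854/27095 ≈ 9.0000)
p = 2578739539/286529626 (p = 9 + 1/(-54*7**2*4 + 243854/27095) = 9 + 1/(-54*49*4 + 243854/27095) = 9 + 1/(-27*98*4 + 243854/27095) = 9 + 1/(-2646*4 + 243854/27095) = 9 + 1/(-10584 + 243854/27095) = 9 + 1/(-286529626/27095) = 9 - 27095/286529626 = 2578739539/286529626 ≈ 8.9999)
-p = -1*2578739539/286529626 = -2578739539/286529626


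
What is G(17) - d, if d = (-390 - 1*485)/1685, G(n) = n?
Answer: 5904/337 ≈ 17.519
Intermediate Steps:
d = -175/337 (d = (-390 - 485)*(1/1685) = -875*1/1685 = -175/337 ≈ -0.51929)
G(17) - d = 17 - 1*(-175/337) = 17 + 175/337 = 5904/337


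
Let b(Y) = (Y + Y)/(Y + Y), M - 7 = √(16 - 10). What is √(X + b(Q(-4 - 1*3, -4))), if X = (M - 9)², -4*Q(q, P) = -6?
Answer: √(11 - 4*√6) ≈ 1.0964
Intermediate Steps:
Q(q, P) = 3/2 (Q(q, P) = -¼*(-6) = 3/2)
M = 7 + √6 (M = 7 + √(16 - 10) = 7 + √6 ≈ 9.4495)
b(Y) = 1 (b(Y) = (2*Y)/((2*Y)) = (2*Y)*(1/(2*Y)) = 1)
X = (-2 + √6)² (X = ((7 + √6) - 9)² = (-2 + √6)² ≈ 0.20204)
√(X + b(Q(-4 - 1*3, -4))) = √((2 - √6)² + 1) = √(1 + (2 - √6)²)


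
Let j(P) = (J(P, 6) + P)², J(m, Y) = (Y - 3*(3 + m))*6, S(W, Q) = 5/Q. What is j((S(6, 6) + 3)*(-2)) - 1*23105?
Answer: -94376/9 ≈ -10486.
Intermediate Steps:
J(m, Y) = -54 - 18*m + 6*Y (J(m, Y) = (Y + (-9 - 3*m))*6 = (-9 + Y - 3*m)*6 = -54 - 18*m + 6*Y)
j(P) = (-18 - 17*P)² (j(P) = ((-54 - 18*P + 6*6) + P)² = ((-54 - 18*P + 36) + P)² = ((-18 - 18*P) + P)² = (-18 - 17*P)²)
j((S(6, 6) + 3)*(-2)) - 1*23105 = (18 + 17*((5/6 + 3)*(-2)))² - 1*23105 = (18 + 17*((5*(⅙) + 3)*(-2)))² - 23105 = (18 + 17*((⅚ + 3)*(-2)))² - 23105 = (18 + 17*((23/6)*(-2)))² - 23105 = (18 + 17*(-23/3))² - 23105 = (18 - 391/3)² - 23105 = (-337/3)² - 23105 = 113569/9 - 23105 = -94376/9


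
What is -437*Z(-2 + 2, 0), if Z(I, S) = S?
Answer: 0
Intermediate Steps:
-437*Z(-2 + 2, 0) = -437*0 = 0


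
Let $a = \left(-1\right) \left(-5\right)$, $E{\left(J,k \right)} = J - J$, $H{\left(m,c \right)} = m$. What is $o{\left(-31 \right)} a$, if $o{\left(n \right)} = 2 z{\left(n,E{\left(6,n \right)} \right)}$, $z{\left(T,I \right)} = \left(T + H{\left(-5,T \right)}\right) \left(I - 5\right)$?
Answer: $1800$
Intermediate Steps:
$E{\left(J,k \right)} = 0$
$a = 5$
$z{\left(T,I \right)} = \left(-5 + I\right) \left(-5 + T\right)$ ($z{\left(T,I \right)} = \left(T - 5\right) \left(I - 5\right) = \left(-5 + T\right) \left(-5 + I\right) = \left(-5 + I\right) \left(-5 + T\right)$)
$o{\left(n \right)} = 50 - 10 n$ ($o{\left(n \right)} = 2 \left(25 - 0 - 5 n + 0 n\right) = 2 \left(25 + 0 - 5 n + 0\right) = 2 \left(25 - 5 n\right) = 50 - 10 n$)
$o{\left(-31 \right)} a = \left(50 - -310\right) 5 = \left(50 + 310\right) 5 = 360 \cdot 5 = 1800$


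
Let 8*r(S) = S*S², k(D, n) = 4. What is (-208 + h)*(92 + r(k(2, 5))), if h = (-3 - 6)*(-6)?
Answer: -15400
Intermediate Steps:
r(S) = S³/8 (r(S) = (S*S²)/8 = S³/8)
h = 54 (h = -9*(-6) = 54)
(-208 + h)*(92 + r(k(2, 5))) = (-208 + 54)*(92 + (⅛)*4³) = -154*(92 + (⅛)*64) = -154*(92 + 8) = -154*100 = -15400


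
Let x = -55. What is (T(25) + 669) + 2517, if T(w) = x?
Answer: 3131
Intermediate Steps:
T(w) = -55
(T(25) + 669) + 2517 = (-55 + 669) + 2517 = 614 + 2517 = 3131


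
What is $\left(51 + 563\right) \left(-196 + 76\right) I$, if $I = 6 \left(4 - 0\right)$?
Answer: $-1768320$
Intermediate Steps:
$I = 24$ ($I = 6 \left(4 + 0\right) = 6 \cdot 4 = 24$)
$\left(51 + 563\right) \left(-196 + 76\right) I = \left(51 + 563\right) \left(-196 + 76\right) 24 = 614 \left(-120\right) 24 = \left(-73680\right) 24 = -1768320$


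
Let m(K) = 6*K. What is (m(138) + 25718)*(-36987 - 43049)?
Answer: -2124635656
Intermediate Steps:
(m(138) + 25718)*(-36987 - 43049) = (6*138 + 25718)*(-36987 - 43049) = (828 + 25718)*(-80036) = 26546*(-80036) = -2124635656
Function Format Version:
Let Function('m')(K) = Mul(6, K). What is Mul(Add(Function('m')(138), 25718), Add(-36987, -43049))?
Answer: -2124635656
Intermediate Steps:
Mul(Add(Function('m')(138), 25718), Add(-36987, -43049)) = Mul(Add(Mul(6, 138), 25718), Add(-36987, -43049)) = Mul(Add(828, 25718), -80036) = Mul(26546, -80036) = -2124635656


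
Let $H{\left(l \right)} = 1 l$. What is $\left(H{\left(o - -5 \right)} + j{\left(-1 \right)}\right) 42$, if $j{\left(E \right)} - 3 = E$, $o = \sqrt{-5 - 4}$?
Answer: $294 + 126 i \approx 294.0 + 126.0 i$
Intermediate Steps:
$o = 3 i$ ($o = \sqrt{-9} = 3 i \approx 3.0 i$)
$j{\left(E \right)} = 3 + E$
$H{\left(l \right)} = l$
$\left(H{\left(o - -5 \right)} + j{\left(-1 \right)}\right) 42 = \left(\left(3 i - -5\right) + \left(3 - 1\right)\right) 42 = \left(\left(3 i + 5\right) + 2\right) 42 = \left(\left(5 + 3 i\right) + 2\right) 42 = \left(7 + 3 i\right) 42 = 294 + 126 i$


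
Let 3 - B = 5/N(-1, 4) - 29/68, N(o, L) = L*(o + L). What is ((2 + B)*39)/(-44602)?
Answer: -6643/1516468 ≈ -0.0043806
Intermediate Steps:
N(o, L) = L*(L + o)
B = 307/102 (B = 3 - (5/((4*(4 - 1))) - 29/68) = 3 - (5/((4*3)) - 29*1/68) = 3 - (5/12 - 29/68) = 3 - 1*(-1/102) = 3 + 1/102 = 307/102 ≈ 3.0098)
((2 + B)*39)/(-44602) = ((2 + 307/102)*39)/(-44602) = ((511/102)*39)*(-1/44602) = (6643/34)*(-1/44602) = -6643/1516468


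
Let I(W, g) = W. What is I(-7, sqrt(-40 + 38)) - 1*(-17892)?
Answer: 17885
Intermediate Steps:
I(-7, sqrt(-40 + 38)) - 1*(-17892) = -7 - 1*(-17892) = -7 + 17892 = 17885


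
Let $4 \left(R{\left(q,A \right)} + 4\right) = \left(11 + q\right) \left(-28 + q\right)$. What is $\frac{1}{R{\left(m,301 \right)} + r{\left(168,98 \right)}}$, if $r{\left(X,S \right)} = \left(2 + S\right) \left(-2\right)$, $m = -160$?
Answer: $\frac{1}{6799} \approx 0.00014708$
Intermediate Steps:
$R{\left(q,A \right)} = -4 + \frac{\left(-28 + q\right) \left(11 + q\right)}{4}$ ($R{\left(q,A \right)} = -4 + \frac{\left(11 + q\right) \left(-28 + q\right)}{4} = -4 + \frac{\left(-28 + q\right) \left(11 + q\right)}{4}$)
$r{\left(X,S \right)} = -4 - 2 S$
$\frac{1}{R{\left(m,301 \right)} + r{\left(168,98 \right)}} = \frac{1}{\left(-81 - -680 + \frac{\left(-160\right)^{2}}{4}\right) - 200} = \frac{1}{\left(-81 + 680 + \frac{1}{4} \cdot 25600\right) - 200} = \frac{1}{\left(-81 + 680 + 6400\right) - 200} = \frac{1}{6999 - 200} = \frac{1}{6799}$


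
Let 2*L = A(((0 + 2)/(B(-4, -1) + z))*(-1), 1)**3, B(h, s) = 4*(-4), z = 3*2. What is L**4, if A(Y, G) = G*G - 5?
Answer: 1048576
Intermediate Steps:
z = 6
B(h, s) = -16
A(Y, G) = -5 + G**2 (A(Y, G) = G**2 - 5 = -5 + G**2)
L = -32 (L = (-5 + 1**2)**3/2 = (-5 + 1)**3/2 = (1/2)*(-4)**3 = (1/2)*(-64) = -32)
L**4 = (-32)**4 = 1048576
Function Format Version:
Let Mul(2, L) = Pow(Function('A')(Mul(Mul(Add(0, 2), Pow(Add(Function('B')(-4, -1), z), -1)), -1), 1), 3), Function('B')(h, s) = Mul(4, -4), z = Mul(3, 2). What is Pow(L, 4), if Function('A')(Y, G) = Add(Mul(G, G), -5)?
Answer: 1048576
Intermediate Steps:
z = 6
Function('B')(h, s) = -16
Function('A')(Y, G) = Add(-5, Pow(G, 2)) (Function('A')(Y, G) = Add(Pow(G, 2), -5) = Add(-5, Pow(G, 2)))
L = -32 (L = Mul(Rational(1, 2), Pow(Add(-5, Pow(1, 2)), 3)) = Mul(Rational(1, 2), Pow(Add(-5, 1), 3)) = Mul(Rational(1, 2), Pow(-4, 3)) = Mul(Rational(1, 2), -64) = -32)
Pow(L, 4) = Pow(-32, 4) = 1048576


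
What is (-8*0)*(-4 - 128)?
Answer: 0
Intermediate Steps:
(-8*0)*(-4 - 128) = 0*(-132) = 0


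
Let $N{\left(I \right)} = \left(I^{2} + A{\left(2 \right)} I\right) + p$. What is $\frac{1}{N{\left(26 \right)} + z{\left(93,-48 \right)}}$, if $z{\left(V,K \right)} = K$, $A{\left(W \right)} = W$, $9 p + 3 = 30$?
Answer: $\frac{1}{683} \approx 0.0014641$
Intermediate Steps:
$p = 3$ ($p = - \frac{1}{3} + \frac{1}{9} \cdot 30 = - \frac{1}{3} + \frac{10}{3} = 3$)
$N{\left(I \right)} = 3 + I^{2} + 2 I$ ($N{\left(I \right)} = \left(I^{2} + 2 I\right) + 3 = 3 + I^{2} + 2 I$)
$\frac{1}{N{\left(26 \right)} + z{\left(93,-48 \right)}} = \frac{1}{\left(3 + 26^{2} + 2 \cdot 26\right) - 48} = \frac{1}{\left(3 + 676 + 52\right) - 48} = \frac{1}{731 - 48} = \frac{1}{683}$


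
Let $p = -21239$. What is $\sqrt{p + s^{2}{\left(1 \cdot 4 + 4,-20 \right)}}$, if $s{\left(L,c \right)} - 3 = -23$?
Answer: $i \sqrt{20839} \approx 144.36 i$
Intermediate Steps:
$s{\left(L,c \right)} = -20$ ($s{\left(L,c \right)} = 3 - 23 = -20$)
$\sqrt{p + s^{2}{\left(1 \cdot 4 + 4,-20 \right)}} = \sqrt{-21239 + \left(-20\right)^{2}} = \sqrt{-21239 + 400} = \sqrt{-20839} = i \sqrt{20839}$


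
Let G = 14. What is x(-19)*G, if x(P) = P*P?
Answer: 5054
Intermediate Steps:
x(P) = P²
x(-19)*G = (-19)²*14 = 361*14 = 5054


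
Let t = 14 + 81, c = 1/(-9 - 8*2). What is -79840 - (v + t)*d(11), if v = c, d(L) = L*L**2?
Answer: -5155794/25 ≈ -2.0623e+5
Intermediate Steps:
d(L) = L**3
c = -1/25 (c = 1/(-9 - 16) = 1/(-25) = -1/25 ≈ -0.040000)
t = 95
v = -1/25 ≈ -0.040000
-79840 - (v + t)*d(11) = -79840 - (-1/25 + 95)*11**3 = -79840 - 2374*1331/25 = -79840 - 1*3159794/25 = -79840 - 3159794/25 = -5155794/25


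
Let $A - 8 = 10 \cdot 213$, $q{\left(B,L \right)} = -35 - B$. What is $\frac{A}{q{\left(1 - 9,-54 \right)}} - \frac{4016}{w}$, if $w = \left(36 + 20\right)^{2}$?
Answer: $- \frac{425825}{5292} \approx -80.466$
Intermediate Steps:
$w = 3136$ ($w = 56^{2} = 3136$)
$A = 2138$ ($A = 8 + 10 \cdot 213 = 8 + 2130 = 2138$)
$\frac{A}{q{\left(1 - 9,-54 \right)}} - \frac{4016}{w} = \frac{2138}{-35 - \left(1 - 9\right)} - \frac{4016}{3136} = \frac{2138}{-35 - \left(1 - 9\right)} - \frac{251}{196} = \frac{2138}{-35 - -8} - \frac{251}{196} = \frac{2138}{-35 + 8} - \frac{251}{196} = \frac{2138}{-27} - \frac{251}{196} = 2138 \left(- \frac{1}{27}\right) - \frac{251}{196} = - \frac{2138}{27} - \frac{251}{196} = - \frac{425825}{5292}$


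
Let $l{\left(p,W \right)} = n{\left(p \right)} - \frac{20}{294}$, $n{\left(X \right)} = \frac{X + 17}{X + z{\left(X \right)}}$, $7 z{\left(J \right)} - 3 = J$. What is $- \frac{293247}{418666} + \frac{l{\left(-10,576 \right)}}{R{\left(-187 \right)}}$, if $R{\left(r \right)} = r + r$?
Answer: $- \frac{2600979539}{3723406071} \approx -0.69855$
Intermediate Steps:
$R{\left(r \right)} = 2 r$
$z{\left(J \right)} = \frac{3}{7} + \frac{J}{7}$
$n{\left(X \right)} = \frac{17 + X}{\frac{3}{7} + \frac{8 X}{7}}$ ($n{\left(X \right)} = \frac{X + 17}{X + \left(\frac{3}{7} + \frac{X}{7}\right)} = \frac{17 + X}{\frac{3}{7} + \frac{8 X}{7}}$)
$l{\left(p,W \right)} = - \frac{10}{147} + \frac{7 \left(17 + p\right)}{3 + 8 p}$ ($l{\left(p,W \right)} = \frac{7 \left(17 + p\right)}{3 + 8 p} - \frac{20}{294} = \frac{7 \left(17 + p\right)}{3 + 8 p} - \frac{10}{147} = - \frac{10}{147} + \frac{7 \left(17 + p\right)}{3 + 8 p}$)
$- \frac{293247}{418666} + \frac{l{\left(-10,576 \right)}}{R{\left(-187 \right)}} = - \frac{293247}{418666} + \frac{\frac{1}{147} \frac{1}{3 + 8 \left(-10\right)} \left(17463 + 949 \left(-10\right)\right)}{2 \left(-187\right)} = \left(-293247\right) \frac{1}{418666} + \frac{\frac{1}{147} \frac{1}{3 - 80} \left(17463 - 9490\right)}{-374} = - \frac{293247}{418666} + \frac{1}{147} \frac{1}{-77} \cdot 7973 \left(- \frac{1}{374}\right) = - \frac{293247}{418666} + \frac{1}{147} \left(- \frac{1}{77}\right) 7973 \left(- \frac{1}{374}\right) = - \frac{293247}{418666} - - \frac{67}{35574} = - \frac{293247}{418666} + \frac{67}{35574} = - \frac{2600979539}{3723406071}$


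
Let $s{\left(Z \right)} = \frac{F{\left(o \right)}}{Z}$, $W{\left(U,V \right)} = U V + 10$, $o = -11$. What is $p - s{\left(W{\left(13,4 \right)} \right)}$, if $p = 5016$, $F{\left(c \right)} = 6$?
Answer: $\frac{155493}{31} \approx 5015.9$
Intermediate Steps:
$W{\left(U,V \right)} = 10 + U V$
$s{\left(Z \right)} = \frac{6}{Z}$
$p - s{\left(W{\left(13,4 \right)} \right)} = 5016 - \frac{6}{10 + 13 \cdot 4} = 5016 - \frac{6}{10 + 52} = 5016 - \frac{6}{62} = 5016 - 6 \cdot \frac{1}{62} = 5016 - \frac{3}{31} = \frac{155493}{31}$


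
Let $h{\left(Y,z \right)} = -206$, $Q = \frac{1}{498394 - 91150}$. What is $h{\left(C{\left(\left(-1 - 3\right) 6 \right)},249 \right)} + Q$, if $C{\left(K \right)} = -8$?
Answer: $- \frac{83892263}{407244} \approx -206.0$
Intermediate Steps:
$Q = \frac{1}{407244} \approx 2.4555 \cdot 10^{-6}$
$h{\left(C{\left(\left(-1 - 3\right) 6 \right)},249 \right)} + Q = -206 + \frac{1}{407244} = - \frac{83892263}{407244}$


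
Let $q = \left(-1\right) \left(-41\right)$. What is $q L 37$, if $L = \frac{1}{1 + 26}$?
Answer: $\frac{1517}{27} \approx 56.185$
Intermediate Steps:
$L = \frac{1}{27} \approx 0.037037$
$q = 41$
$q L 37 = 41 \cdot \frac{1}{27} \cdot 37 = \frac{41}{27} \cdot 37 = \frac{1517}{27}$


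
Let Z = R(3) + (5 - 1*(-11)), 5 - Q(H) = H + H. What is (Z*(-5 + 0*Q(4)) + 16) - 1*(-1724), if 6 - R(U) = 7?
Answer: 1665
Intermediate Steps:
R(U) = -1 (R(U) = 6 - 1*7 = 6 - 7 = -1)
Q(H) = 5 - 2*H (Q(H) = 5 - (H + H) = 5 - 2*H)
Z = 15 (Z = -1 + (5 - 1*(-11)) = -1 + (5 + 11) = -1 + 16 = 15)
(Z*(-5 + 0*Q(4)) + 16) - 1*(-1724) = (15*(-5 + 0*(5 - 2*4)) + 16) - 1*(-1724) = (15*(-5 + 0*(5 - 8)) + 16) + 1724 = (15*(-5 + 0*(-3)) + 16) + 1724 = (15*(-5 + 0) + 16) + 1724 = (15*(-5) + 16) + 1724 = (-75 + 16) + 1724 = -59 + 1724 = 1665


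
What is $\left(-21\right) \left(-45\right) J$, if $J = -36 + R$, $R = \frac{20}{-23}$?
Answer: $- \frac{801360}{23} \approx -34842.0$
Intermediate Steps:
$R = - \frac{20}{23}$ ($R = 20 \left(- \frac{1}{23}\right) = - \frac{20}{23} \approx -0.86957$)
$J = - \frac{848}{23}$ ($J = -36 - \frac{20}{23} = - \frac{848}{23} \approx -36.87$)
$\left(-21\right) \left(-45\right) J = \left(-21\right) \left(-45\right) \left(- \frac{848}{23}\right) = 945 \left(- \frac{848}{23}\right) = - \frac{801360}{23}$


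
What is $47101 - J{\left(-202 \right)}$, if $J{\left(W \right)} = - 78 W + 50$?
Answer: $31295$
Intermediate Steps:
$J{\left(W \right)} = 50 - 78 W$
$47101 - J{\left(-202 \right)} = 47101 - \left(50 - -15756\right) = 47101 - \left(50 + 15756\right) = 47101 - 15806 = 31295$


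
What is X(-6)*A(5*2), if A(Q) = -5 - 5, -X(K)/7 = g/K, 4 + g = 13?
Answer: -105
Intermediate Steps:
g = 9 (g = -4 + 13 = 9)
X(K) = -63/K
A(Q) = -10
X(-6)*A(5*2) = -63/(-6)*(-10) = -63*(-⅙)*(-10) = (21/2)*(-10) = -105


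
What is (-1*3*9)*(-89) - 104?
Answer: 2299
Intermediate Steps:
(-1*3*9)*(-89) - 104 = -3*9*(-89) - 104 = -27*(-89) - 104 = 2403 - 104 = 2299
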